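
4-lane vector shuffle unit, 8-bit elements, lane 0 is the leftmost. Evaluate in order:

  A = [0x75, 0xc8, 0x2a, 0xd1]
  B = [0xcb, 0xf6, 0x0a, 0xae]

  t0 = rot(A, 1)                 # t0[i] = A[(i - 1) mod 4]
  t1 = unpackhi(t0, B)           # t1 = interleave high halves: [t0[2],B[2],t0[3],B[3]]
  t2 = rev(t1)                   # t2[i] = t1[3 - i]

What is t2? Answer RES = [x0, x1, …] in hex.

t0 = [0xd1, 0x75, 0xc8, 0x2a]
t1 = [0xc8, 0x0a, 0x2a, 0xae]
t2 = [0xae, 0x2a, 0x0a, 0xc8]

RES = [0xae, 0x2a, 0x0a, 0xc8]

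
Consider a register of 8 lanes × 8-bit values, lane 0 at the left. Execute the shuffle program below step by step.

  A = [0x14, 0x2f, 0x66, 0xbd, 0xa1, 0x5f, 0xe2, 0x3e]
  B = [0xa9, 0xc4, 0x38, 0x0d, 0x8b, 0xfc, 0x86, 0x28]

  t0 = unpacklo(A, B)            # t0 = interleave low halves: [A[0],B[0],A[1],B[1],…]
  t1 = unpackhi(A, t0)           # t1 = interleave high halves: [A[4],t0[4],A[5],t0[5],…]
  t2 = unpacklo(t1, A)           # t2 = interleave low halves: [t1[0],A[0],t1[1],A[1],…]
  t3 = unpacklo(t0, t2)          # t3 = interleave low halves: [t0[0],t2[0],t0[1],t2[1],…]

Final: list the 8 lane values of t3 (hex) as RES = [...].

RES = [ 0x14  0xa1  0xa9  0x14  0x2f  0x66  0xc4  0x2f ]

  t0: 14 a9 2f c4 66 38 bd 0d
  t1: a1 66 5f 38 e2 bd 3e 0d
  t2: a1 14 66 2f 5f 66 38 bd
  t3: 14 a1 a9 14 2f 66 c4 2f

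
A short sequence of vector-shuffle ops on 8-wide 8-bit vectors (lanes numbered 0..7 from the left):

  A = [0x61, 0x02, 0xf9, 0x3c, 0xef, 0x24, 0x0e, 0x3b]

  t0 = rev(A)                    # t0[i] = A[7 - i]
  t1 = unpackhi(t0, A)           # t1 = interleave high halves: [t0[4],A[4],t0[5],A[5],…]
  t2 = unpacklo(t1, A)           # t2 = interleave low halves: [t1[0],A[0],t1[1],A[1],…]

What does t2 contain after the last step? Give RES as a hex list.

RES = [ 0x3c  0x61  0xef  0x02  0xf9  0xf9  0x24  0x3c ]

→ t0 |3b|0e|24|ef|3c|f9|02|61|
→ t1 |3c|ef|f9|24|02|0e|61|3b|
→ t2 |3c|61|ef|02|f9|f9|24|3c|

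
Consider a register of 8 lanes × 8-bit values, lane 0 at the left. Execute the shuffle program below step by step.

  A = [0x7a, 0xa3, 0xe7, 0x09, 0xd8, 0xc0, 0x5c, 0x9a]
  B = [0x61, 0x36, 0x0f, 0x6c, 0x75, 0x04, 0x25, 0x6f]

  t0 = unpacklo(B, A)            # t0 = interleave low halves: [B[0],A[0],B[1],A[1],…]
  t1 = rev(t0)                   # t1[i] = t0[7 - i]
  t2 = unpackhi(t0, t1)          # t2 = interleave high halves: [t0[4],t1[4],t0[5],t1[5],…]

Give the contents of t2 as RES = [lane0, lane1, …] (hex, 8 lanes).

t0 = [0x61, 0x7a, 0x36, 0xa3, 0x0f, 0xe7, 0x6c, 0x09]
t1 = [0x09, 0x6c, 0xe7, 0x0f, 0xa3, 0x36, 0x7a, 0x61]
t2 = [0x0f, 0xa3, 0xe7, 0x36, 0x6c, 0x7a, 0x09, 0x61]

RES = [0x0f, 0xa3, 0xe7, 0x36, 0x6c, 0x7a, 0x09, 0x61]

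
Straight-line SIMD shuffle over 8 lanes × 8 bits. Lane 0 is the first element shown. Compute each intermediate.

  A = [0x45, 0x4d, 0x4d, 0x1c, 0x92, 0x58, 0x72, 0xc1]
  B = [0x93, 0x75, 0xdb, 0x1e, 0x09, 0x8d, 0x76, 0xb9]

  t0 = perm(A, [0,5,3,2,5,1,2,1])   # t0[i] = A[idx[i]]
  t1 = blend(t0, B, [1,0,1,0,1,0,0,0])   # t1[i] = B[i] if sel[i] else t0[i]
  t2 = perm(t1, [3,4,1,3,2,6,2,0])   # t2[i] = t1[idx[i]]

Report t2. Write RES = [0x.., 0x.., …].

t0 = [0x45, 0x58, 0x1c, 0x4d, 0x58, 0x4d, 0x4d, 0x4d]
t1 = [0x93, 0x58, 0xdb, 0x4d, 0x09, 0x4d, 0x4d, 0x4d]
t2 = [0x4d, 0x09, 0x58, 0x4d, 0xdb, 0x4d, 0xdb, 0x93]

RES = [0x4d, 0x09, 0x58, 0x4d, 0xdb, 0x4d, 0xdb, 0x93]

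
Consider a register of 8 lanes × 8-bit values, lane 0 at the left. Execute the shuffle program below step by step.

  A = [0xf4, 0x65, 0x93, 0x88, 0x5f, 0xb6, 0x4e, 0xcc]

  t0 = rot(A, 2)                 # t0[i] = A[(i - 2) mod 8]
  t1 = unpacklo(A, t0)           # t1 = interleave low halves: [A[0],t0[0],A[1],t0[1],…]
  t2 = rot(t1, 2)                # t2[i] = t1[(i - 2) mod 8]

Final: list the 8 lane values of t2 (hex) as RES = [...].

  t0: 4e cc f4 65 93 88 5f b6
  t1: f4 4e 65 cc 93 f4 88 65
  t2: 88 65 f4 4e 65 cc 93 f4

RES = [ 0x88  0x65  0xf4  0x4e  0x65  0xcc  0x93  0xf4 ]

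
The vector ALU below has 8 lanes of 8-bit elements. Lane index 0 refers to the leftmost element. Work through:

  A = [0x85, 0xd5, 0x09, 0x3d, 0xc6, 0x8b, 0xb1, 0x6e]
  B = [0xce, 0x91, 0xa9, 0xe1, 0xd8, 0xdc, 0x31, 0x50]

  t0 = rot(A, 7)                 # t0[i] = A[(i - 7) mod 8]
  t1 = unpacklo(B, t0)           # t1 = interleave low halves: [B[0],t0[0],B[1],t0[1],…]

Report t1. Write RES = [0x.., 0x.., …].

RES = [0xce, 0xd5, 0x91, 0x09, 0xa9, 0x3d, 0xe1, 0xc6]

  t0: d5 09 3d c6 8b b1 6e 85
  t1: ce d5 91 09 a9 3d e1 c6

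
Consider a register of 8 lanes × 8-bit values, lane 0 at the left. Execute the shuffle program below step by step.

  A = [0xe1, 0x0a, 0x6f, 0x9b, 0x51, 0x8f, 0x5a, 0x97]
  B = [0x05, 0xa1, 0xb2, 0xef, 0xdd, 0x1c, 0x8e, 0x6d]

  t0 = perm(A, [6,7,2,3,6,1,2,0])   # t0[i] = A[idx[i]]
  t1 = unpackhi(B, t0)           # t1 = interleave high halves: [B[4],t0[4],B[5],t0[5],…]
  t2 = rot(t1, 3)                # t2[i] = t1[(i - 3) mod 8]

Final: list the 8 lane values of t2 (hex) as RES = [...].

RES = [ 0x6f  0x6d  0xe1  0xdd  0x5a  0x1c  0x0a  0x8e ]

  t0: 5a 97 6f 9b 5a 0a 6f e1
  t1: dd 5a 1c 0a 8e 6f 6d e1
  t2: 6f 6d e1 dd 5a 1c 0a 8e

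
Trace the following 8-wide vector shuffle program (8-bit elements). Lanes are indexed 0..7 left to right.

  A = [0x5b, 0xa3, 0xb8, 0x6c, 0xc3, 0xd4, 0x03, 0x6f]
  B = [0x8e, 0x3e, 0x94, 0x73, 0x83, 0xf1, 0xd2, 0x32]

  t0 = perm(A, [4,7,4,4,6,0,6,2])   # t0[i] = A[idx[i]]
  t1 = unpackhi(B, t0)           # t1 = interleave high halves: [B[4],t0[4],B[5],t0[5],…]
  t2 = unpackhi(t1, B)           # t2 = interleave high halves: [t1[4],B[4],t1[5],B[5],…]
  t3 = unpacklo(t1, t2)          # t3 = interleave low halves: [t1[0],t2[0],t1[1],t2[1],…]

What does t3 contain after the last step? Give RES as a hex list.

RES = [ 0x83  0xd2  0x03  0x83  0xf1  0x03  0x5b  0xf1 ]

  t0: c3 6f c3 c3 03 5b 03 b8
  t1: 83 03 f1 5b d2 03 32 b8
  t2: d2 83 03 f1 32 d2 b8 32
  t3: 83 d2 03 83 f1 03 5b f1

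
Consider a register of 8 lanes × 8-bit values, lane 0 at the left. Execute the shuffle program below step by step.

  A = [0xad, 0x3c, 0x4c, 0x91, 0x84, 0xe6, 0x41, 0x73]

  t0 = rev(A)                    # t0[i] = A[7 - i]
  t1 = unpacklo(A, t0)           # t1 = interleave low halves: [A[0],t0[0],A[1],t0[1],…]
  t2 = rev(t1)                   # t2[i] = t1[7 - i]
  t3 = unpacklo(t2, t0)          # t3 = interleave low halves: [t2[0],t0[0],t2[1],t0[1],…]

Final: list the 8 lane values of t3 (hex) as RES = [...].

RES = [ 0x84  0x73  0x91  0x41  0xe6  0xe6  0x4c  0x84 ]

t0 = [0x73, 0x41, 0xe6, 0x84, 0x91, 0x4c, 0x3c, 0xad]
t1 = [0xad, 0x73, 0x3c, 0x41, 0x4c, 0xe6, 0x91, 0x84]
t2 = [0x84, 0x91, 0xe6, 0x4c, 0x41, 0x3c, 0x73, 0xad]
t3 = [0x84, 0x73, 0x91, 0x41, 0xe6, 0xe6, 0x4c, 0x84]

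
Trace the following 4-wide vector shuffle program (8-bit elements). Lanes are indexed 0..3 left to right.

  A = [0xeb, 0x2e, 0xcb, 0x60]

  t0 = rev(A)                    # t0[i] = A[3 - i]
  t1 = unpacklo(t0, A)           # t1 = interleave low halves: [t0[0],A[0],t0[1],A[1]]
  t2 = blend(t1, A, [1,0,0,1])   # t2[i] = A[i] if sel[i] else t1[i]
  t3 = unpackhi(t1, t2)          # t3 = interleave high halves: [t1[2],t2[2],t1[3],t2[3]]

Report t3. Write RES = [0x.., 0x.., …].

RES = [0xcb, 0xcb, 0x2e, 0x60]

  t0: 60 cb 2e eb
  t1: 60 eb cb 2e
  t2: eb eb cb 60
  t3: cb cb 2e 60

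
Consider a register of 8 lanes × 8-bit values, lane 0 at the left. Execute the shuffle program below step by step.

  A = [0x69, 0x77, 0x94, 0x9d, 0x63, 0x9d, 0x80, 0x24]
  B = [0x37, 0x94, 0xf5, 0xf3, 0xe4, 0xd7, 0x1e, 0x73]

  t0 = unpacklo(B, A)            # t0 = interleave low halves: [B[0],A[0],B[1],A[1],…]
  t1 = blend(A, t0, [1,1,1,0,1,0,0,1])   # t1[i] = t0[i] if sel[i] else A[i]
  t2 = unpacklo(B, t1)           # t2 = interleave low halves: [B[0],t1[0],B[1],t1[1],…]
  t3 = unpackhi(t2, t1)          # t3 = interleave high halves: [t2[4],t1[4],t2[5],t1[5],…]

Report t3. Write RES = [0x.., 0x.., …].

RES = [0xf5, 0xf5, 0x94, 0x9d, 0xf3, 0x80, 0x9d, 0x9d]

  t0: 37 69 94 77 f5 94 f3 9d
  t1: 37 69 94 9d f5 9d 80 9d
  t2: 37 37 94 69 f5 94 f3 9d
  t3: f5 f5 94 9d f3 80 9d 9d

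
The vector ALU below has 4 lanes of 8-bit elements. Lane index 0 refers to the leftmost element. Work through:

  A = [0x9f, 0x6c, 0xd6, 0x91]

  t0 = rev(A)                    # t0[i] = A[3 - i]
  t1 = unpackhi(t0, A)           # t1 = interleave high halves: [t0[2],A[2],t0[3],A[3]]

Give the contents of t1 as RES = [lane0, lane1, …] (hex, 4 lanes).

→ t0 |91|d6|6c|9f|
→ t1 |6c|d6|9f|91|

RES = [0x6c, 0xd6, 0x9f, 0x91]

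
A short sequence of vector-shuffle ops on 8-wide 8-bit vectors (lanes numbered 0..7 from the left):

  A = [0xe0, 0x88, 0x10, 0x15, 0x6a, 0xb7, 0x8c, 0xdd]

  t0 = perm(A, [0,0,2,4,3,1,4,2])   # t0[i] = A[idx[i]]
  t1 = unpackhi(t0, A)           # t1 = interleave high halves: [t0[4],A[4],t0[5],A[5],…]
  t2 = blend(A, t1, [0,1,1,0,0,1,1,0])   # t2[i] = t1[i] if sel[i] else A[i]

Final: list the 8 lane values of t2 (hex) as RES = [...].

RES = [ 0xe0  0x6a  0x88  0x15  0x6a  0x8c  0x10  0xdd ]

→ t0 |e0|e0|10|6a|15|88|6a|10|
→ t1 |15|6a|88|b7|6a|8c|10|dd|
→ t2 |e0|6a|88|15|6a|8c|10|dd|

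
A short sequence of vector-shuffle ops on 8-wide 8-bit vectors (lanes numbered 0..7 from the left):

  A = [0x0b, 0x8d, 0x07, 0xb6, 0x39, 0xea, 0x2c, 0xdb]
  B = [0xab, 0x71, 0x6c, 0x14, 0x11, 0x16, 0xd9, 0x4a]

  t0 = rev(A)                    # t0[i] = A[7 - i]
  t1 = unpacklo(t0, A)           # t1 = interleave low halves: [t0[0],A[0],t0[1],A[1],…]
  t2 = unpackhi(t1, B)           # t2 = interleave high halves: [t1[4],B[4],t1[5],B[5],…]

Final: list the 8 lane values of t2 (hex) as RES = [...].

→ t0 |db|2c|ea|39|b6|07|8d|0b|
→ t1 |db|0b|2c|8d|ea|07|39|b6|
→ t2 |ea|11|07|16|39|d9|b6|4a|

RES = [0xea, 0x11, 0x07, 0x16, 0x39, 0xd9, 0xb6, 0x4a]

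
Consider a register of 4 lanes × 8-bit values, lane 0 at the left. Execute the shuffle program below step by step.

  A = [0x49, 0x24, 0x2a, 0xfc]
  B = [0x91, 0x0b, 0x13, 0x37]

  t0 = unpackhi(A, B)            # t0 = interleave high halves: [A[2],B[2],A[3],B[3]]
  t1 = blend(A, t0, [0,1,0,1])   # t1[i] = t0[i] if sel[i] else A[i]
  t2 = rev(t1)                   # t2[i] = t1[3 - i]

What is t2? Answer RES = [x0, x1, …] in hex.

RES = [0x37, 0x2a, 0x13, 0x49]

t0 = [0x2a, 0x13, 0xfc, 0x37]
t1 = [0x49, 0x13, 0x2a, 0x37]
t2 = [0x37, 0x2a, 0x13, 0x49]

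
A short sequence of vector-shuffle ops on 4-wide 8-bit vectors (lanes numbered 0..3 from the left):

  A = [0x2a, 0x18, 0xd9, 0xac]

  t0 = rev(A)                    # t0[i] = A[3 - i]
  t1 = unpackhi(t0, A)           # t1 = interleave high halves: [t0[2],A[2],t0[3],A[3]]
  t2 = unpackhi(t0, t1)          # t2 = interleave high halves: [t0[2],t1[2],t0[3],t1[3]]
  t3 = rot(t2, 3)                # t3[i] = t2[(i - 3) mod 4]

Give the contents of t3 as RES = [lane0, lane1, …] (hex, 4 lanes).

RES = [0x2a, 0x2a, 0xac, 0x18]

→ t0 |ac|d9|18|2a|
→ t1 |18|d9|2a|ac|
→ t2 |18|2a|2a|ac|
→ t3 |2a|2a|ac|18|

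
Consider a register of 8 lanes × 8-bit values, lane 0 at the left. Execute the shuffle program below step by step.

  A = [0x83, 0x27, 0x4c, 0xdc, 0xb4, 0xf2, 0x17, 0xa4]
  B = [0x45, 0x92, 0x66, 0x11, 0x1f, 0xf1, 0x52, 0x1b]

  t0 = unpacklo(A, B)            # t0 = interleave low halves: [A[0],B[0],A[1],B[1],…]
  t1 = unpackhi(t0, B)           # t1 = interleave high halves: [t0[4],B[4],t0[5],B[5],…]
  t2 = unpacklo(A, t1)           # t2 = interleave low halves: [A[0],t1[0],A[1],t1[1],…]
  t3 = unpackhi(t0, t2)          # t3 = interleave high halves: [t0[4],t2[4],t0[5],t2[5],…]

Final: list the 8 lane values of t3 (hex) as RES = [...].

RES = [0x4c, 0x4c, 0x66, 0x66, 0xdc, 0xdc, 0x11, 0xf1]

→ t0 |83|45|27|92|4c|66|dc|11|
→ t1 |4c|1f|66|f1|dc|52|11|1b|
→ t2 |83|4c|27|1f|4c|66|dc|f1|
→ t3 |4c|4c|66|66|dc|dc|11|f1|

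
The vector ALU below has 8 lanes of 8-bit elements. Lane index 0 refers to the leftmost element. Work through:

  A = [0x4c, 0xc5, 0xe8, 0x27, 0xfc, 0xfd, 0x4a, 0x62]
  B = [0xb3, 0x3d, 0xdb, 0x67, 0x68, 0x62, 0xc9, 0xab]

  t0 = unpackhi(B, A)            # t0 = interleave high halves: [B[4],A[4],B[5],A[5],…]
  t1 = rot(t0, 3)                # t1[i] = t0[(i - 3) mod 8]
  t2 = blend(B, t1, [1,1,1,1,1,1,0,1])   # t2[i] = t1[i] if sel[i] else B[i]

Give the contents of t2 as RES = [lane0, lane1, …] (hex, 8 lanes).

→ t0 |68|fc|62|fd|c9|4a|ab|62|
→ t1 |4a|ab|62|68|fc|62|fd|c9|
→ t2 |4a|ab|62|68|fc|62|c9|c9|

RES = [0x4a, 0xab, 0x62, 0x68, 0xfc, 0x62, 0xc9, 0xc9]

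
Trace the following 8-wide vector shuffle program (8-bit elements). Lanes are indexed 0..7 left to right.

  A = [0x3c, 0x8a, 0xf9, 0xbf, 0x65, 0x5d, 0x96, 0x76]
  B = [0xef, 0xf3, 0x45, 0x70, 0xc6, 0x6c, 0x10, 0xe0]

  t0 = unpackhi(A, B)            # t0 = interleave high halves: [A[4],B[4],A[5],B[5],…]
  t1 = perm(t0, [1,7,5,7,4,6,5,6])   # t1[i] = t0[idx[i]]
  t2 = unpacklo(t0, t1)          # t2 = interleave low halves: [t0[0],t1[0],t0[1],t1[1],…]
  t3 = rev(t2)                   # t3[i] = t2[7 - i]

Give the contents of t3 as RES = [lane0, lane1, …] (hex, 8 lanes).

RES = [0xe0, 0x6c, 0x10, 0x5d, 0xe0, 0xc6, 0xc6, 0x65]

t0 = [0x65, 0xc6, 0x5d, 0x6c, 0x96, 0x10, 0x76, 0xe0]
t1 = [0xc6, 0xe0, 0x10, 0xe0, 0x96, 0x76, 0x10, 0x76]
t2 = [0x65, 0xc6, 0xc6, 0xe0, 0x5d, 0x10, 0x6c, 0xe0]
t3 = [0xe0, 0x6c, 0x10, 0x5d, 0xe0, 0xc6, 0xc6, 0x65]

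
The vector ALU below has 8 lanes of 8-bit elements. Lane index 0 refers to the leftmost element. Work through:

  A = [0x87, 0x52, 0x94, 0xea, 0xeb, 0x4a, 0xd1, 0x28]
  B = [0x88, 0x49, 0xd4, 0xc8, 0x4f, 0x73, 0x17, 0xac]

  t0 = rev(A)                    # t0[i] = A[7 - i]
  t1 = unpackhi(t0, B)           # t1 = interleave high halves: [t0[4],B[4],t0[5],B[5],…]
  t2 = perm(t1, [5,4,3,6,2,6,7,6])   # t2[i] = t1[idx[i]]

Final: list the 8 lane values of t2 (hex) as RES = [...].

RES = [ 0x17  0x52  0x73  0x87  0x94  0x87  0xac  0x87 ]

t0 = [0x28, 0xd1, 0x4a, 0xeb, 0xea, 0x94, 0x52, 0x87]
t1 = [0xea, 0x4f, 0x94, 0x73, 0x52, 0x17, 0x87, 0xac]
t2 = [0x17, 0x52, 0x73, 0x87, 0x94, 0x87, 0xac, 0x87]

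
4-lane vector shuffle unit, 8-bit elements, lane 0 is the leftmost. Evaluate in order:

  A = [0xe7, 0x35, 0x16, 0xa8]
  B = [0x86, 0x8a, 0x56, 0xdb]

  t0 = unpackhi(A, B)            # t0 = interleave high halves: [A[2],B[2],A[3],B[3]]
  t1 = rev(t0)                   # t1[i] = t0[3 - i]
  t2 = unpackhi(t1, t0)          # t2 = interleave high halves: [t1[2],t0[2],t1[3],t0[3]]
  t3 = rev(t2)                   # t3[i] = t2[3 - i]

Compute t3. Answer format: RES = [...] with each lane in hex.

RES = [ 0xdb  0x16  0xa8  0x56 ]

→ t0 |16|56|a8|db|
→ t1 |db|a8|56|16|
→ t2 |56|a8|16|db|
→ t3 |db|16|a8|56|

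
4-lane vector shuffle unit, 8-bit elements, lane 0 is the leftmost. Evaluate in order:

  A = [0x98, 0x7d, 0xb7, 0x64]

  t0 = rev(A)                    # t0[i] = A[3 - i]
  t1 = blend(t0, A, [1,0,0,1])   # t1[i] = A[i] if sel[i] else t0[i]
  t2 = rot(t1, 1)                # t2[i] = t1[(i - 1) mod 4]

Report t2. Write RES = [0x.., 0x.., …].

  t0: 64 b7 7d 98
  t1: 98 b7 7d 64
  t2: 64 98 b7 7d

RES = [ 0x64  0x98  0xb7  0x7d ]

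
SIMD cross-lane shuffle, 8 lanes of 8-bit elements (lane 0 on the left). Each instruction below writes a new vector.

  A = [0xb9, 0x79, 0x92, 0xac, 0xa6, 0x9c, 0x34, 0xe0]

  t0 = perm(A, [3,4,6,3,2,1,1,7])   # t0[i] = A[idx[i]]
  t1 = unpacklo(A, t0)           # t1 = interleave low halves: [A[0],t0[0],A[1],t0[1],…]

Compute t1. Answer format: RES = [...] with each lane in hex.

  t0: ac a6 34 ac 92 79 79 e0
  t1: b9 ac 79 a6 92 34 ac ac

RES = [0xb9, 0xac, 0x79, 0xa6, 0x92, 0x34, 0xac, 0xac]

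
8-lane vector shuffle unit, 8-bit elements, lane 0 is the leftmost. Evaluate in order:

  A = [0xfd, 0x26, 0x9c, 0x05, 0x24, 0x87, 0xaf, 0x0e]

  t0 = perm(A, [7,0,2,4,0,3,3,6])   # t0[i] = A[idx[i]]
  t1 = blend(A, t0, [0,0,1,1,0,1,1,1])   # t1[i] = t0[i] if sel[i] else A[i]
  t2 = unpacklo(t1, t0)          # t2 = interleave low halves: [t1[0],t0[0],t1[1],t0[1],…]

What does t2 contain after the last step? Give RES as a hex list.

RES = [ 0xfd  0x0e  0x26  0xfd  0x9c  0x9c  0x24  0x24 ]

  t0: 0e fd 9c 24 fd 05 05 af
  t1: fd 26 9c 24 24 05 05 af
  t2: fd 0e 26 fd 9c 9c 24 24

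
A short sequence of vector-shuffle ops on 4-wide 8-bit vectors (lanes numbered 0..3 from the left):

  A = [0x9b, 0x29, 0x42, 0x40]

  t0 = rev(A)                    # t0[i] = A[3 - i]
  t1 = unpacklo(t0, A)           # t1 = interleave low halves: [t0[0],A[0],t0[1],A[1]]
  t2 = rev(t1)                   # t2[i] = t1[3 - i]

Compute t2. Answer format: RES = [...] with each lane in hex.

RES = [ 0x29  0x42  0x9b  0x40 ]

  t0: 40 42 29 9b
  t1: 40 9b 42 29
  t2: 29 42 9b 40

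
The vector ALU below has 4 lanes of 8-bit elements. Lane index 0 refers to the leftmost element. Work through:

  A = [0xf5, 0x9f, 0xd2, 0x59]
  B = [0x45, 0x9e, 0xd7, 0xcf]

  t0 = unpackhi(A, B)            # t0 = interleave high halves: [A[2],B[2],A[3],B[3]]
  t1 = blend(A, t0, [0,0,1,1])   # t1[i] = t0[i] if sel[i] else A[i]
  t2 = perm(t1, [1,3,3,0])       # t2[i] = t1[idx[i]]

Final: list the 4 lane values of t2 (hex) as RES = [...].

  t0: d2 d7 59 cf
  t1: f5 9f 59 cf
  t2: 9f cf cf f5

RES = [0x9f, 0xcf, 0xcf, 0xf5]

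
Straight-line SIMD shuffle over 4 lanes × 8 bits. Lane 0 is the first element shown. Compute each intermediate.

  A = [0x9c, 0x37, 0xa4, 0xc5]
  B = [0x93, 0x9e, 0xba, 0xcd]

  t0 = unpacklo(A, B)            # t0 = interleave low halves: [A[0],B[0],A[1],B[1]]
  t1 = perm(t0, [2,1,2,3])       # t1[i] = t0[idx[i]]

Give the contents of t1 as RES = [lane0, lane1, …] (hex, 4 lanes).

RES = [ 0x37  0x93  0x37  0x9e ]

t0 = [0x9c, 0x93, 0x37, 0x9e]
t1 = [0x37, 0x93, 0x37, 0x9e]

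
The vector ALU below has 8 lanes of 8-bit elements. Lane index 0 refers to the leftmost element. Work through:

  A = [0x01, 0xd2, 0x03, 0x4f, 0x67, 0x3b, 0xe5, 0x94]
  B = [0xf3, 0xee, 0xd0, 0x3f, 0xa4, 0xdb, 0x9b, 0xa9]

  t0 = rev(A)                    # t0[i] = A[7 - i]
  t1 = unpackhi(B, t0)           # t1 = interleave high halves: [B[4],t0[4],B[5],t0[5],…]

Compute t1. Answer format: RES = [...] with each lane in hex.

RES = [0xa4, 0x4f, 0xdb, 0x03, 0x9b, 0xd2, 0xa9, 0x01]

  t0: 94 e5 3b 67 4f 03 d2 01
  t1: a4 4f db 03 9b d2 a9 01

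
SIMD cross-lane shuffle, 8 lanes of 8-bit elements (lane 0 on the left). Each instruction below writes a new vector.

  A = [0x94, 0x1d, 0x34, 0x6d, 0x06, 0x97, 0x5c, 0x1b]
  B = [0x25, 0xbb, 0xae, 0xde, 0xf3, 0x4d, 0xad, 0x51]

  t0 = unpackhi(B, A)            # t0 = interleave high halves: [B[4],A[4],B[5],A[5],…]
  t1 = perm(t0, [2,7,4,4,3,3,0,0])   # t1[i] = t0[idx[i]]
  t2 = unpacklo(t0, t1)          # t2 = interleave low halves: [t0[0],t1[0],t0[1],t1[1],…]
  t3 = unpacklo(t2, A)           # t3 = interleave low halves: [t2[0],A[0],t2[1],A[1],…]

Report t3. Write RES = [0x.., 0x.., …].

→ t0 |f3|06|4d|97|ad|5c|51|1b|
→ t1 |4d|1b|ad|ad|97|97|f3|f3|
→ t2 |f3|4d|06|1b|4d|ad|97|ad|
→ t3 |f3|94|4d|1d|06|34|1b|6d|

RES = [0xf3, 0x94, 0x4d, 0x1d, 0x06, 0x34, 0x1b, 0x6d]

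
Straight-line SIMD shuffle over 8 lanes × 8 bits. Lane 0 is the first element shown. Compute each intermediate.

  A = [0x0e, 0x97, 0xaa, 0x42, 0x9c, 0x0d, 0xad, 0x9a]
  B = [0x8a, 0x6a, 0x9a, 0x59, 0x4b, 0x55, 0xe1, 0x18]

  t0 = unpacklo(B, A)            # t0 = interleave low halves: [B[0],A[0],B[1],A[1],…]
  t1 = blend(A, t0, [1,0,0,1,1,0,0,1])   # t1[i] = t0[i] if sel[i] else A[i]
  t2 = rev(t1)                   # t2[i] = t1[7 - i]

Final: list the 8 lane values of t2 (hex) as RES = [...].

t0 = [0x8a, 0x0e, 0x6a, 0x97, 0x9a, 0xaa, 0x59, 0x42]
t1 = [0x8a, 0x97, 0xaa, 0x97, 0x9a, 0x0d, 0xad, 0x42]
t2 = [0x42, 0xad, 0x0d, 0x9a, 0x97, 0xaa, 0x97, 0x8a]

RES = [ 0x42  0xad  0x0d  0x9a  0x97  0xaa  0x97  0x8a ]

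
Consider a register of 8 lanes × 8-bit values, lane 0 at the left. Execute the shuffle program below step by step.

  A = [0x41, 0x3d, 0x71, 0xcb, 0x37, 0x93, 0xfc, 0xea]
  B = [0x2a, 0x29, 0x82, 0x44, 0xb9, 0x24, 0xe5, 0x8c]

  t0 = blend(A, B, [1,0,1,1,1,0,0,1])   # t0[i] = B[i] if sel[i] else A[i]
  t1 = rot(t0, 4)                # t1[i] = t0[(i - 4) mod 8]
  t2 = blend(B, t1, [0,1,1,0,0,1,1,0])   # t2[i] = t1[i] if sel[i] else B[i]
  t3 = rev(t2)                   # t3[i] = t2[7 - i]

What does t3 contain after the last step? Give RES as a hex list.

t0 = [0x2a, 0x3d, 0x82, 0x44, 0xb9, 0x93, 0xfc, 0x8c]
t1 = [0xb9, 0x93, 0xfc, 0x8c, 0x2a, 0x3d, 0x82, 0x44]
t2 = [0x2a, 0x93, 0xfc, 0x44, 0xb9, 0x3d, 0x82, 0x8c]
t3 = [0x8c, 0x82, 0x3d, 0xb9, 0x44, 0xfc, 0x93, 0x2a]

RES = [ 0x8c  0x82  0x3d  0xb9  0x44  0xfc  0x93  0x2a ]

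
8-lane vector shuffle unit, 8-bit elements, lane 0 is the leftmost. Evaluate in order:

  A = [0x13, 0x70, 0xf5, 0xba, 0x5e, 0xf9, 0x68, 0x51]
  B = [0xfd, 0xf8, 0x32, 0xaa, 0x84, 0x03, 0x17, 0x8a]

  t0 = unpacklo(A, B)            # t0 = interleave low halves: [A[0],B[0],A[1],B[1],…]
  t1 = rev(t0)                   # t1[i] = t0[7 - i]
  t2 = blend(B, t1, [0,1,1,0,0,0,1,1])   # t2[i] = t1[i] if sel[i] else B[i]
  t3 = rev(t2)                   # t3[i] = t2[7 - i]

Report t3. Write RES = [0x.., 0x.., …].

t0 = [0x13, 0xfd, 0x70, 0xf8, 0xf5, 0x32, 0xba, 0xaa]
t1 = [0xaa, 0xba, 0x32, 0xf5, 0xf8, 0x70, 0xfd, 0x13]
t2 = [0xfd, 0xba, 0x32, 0xaa, 0x84, 0x03, 0xfd, 0x13]
t3 = [0x13, 0xfd, 0x03, 0x84, 0xaa, 0x32, 0xba, 0xfd]

RES = [ 0x13  0xfd  0x03  0x84  0xaa  0x32  0xba  0xfd ]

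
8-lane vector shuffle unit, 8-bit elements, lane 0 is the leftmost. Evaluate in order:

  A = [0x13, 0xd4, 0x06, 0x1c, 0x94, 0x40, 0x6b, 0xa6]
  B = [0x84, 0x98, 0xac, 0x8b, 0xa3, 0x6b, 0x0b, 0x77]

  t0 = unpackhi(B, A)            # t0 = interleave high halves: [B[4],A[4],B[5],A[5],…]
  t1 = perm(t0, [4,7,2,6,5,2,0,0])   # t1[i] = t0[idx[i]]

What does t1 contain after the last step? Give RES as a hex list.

→ t0 |a3|94|6b|40|0b|6b|77|a6|
→ t1 |0b|a6|6b|77|6b|6b|a3|a3|

RES = [0x0b, 0xa6, 0x6b, 0x77, 0x6b, 0x6b, 0xa3, 0xa3]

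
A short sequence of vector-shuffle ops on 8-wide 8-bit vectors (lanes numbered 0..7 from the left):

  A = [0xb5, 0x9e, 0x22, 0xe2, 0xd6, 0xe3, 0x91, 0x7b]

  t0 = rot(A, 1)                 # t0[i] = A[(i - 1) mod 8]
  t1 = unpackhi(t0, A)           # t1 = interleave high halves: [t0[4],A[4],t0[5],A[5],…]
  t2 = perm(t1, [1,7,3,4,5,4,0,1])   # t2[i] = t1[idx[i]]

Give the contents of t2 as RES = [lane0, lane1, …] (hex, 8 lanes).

→ t0 |7b|b5|9e|22|e2|d6|e3|91|
→ t1 |e2|d6|d6|e3|e3|91|91|7b|
→ t2 |d6|7b|e3|e3|91|e3|e2|d6|

RES = [ 0xd6  0x7b  0xe3  0xe3  0x91  0xe3  0xe2  0xd6 ]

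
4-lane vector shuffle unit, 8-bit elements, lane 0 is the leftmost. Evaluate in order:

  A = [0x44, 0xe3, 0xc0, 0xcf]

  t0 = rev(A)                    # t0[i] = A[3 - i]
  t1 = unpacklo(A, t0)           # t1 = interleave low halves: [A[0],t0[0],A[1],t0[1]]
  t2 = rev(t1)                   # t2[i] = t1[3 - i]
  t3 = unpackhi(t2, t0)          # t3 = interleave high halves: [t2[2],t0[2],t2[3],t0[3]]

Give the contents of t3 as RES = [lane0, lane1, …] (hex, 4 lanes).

t0 = [0xcf, 0xc0, 0xe3, 0x44]
t1 = [0x44, 0xcf, 0xe3, 0xc0]
t2 = [0xc0, 0xe3, 0xcf, 0x44]
t3 = [0xcf, 0xe3, 0x44, 0x44]

RES = [ 0xcf  0xe3  0x44  0x44 ]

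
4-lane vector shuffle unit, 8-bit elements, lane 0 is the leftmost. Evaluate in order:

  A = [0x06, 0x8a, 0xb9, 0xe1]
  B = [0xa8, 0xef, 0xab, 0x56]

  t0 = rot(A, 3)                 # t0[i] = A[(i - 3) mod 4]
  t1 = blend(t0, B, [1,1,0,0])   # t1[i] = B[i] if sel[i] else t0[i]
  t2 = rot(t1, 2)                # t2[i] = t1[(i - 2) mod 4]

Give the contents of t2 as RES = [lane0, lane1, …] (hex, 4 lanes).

→ t0 |8a|b9|e1|06|
→ t1 |a8|ef|e1|06|
→ t2 |e1|06|a8|ef|

RES = [ 0xe1  0x06  0xa8  0xef ]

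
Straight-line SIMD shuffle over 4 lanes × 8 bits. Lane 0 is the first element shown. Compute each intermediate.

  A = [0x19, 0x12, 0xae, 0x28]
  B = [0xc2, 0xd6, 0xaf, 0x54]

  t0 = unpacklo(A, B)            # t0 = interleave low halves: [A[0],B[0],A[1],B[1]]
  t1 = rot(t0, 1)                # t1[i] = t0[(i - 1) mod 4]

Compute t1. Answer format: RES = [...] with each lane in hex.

RES = [ 0xd6  0x19  0xc2  0x12 ]

  t0: 19 c2 12 d6
  t1: d6 19 c2 12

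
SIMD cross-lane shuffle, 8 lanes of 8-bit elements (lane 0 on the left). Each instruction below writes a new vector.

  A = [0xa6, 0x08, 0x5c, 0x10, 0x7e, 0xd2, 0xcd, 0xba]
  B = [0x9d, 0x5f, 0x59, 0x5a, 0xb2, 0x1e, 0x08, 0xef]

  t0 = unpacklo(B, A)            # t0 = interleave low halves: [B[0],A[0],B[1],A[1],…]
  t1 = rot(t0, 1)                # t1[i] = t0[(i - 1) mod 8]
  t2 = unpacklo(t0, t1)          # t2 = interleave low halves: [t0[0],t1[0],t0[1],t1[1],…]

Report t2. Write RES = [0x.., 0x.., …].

RES = [ 0x9d  0x10  0xa6  0x9d  0x5f  0xa6  0x08  0x5f ]

t0 = [0x9d, 0xa6, 0x5f, 0x08, 0x59, 0x5c, 0x5a, 0x10]
t1 = [0x10, 0x9d, 0xa6, 0x5f, 0x08, 0x59, 0x5c, 0x5a]
t2 = [0x9d, 0x10, 0xa6, 0x9d, 0x5f, 0xa6, 0x08, 0x5f]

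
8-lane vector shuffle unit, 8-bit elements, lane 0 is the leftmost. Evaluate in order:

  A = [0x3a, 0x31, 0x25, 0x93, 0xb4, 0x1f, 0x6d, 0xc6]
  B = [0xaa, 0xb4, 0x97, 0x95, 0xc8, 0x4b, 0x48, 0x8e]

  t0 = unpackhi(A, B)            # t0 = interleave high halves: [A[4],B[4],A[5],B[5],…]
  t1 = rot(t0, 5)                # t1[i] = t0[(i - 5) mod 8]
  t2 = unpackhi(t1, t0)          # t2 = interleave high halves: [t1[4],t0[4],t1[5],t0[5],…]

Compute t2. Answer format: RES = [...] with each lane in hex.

t0 = [0xb4, 0xc8, 0x1f, 0x4b, 0x6d, 0x48, 0xc6, 0x8e]
t1 = [0x4b, 0x6d, 0x48, 0xc6, 0x8e, 0xb4, 0xc8, 0x1f]
t2 = [0x8e, 0x6d, 0xb4, 0x48, 0xc8, 0xc6, 0x1f, 0x8e]

RES = [0x8e, 0x6d, 0xb4, 0x48, 0xc8, 0xc6, 0x1f, 0x8e]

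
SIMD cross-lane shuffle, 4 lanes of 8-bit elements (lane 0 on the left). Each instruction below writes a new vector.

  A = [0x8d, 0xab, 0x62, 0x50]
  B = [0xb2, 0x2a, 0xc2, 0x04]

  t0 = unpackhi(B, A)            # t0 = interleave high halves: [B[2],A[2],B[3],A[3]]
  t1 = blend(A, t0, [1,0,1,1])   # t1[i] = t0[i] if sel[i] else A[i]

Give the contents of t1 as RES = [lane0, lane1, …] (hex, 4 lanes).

RES = [ 0xc2  0xab  0x04  0x50 ]

  t0: c2 62 04 50
  t1: c2 ab 04 50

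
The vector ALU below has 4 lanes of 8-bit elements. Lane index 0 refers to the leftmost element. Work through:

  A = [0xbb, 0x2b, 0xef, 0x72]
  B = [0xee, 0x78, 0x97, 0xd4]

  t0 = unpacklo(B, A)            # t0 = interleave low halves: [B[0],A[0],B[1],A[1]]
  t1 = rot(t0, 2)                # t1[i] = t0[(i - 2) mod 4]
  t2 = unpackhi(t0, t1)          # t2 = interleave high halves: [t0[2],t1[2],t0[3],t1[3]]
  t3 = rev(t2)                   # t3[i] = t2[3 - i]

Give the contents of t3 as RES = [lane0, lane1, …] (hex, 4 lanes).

  t0: ee bb 78 2b
  t1: 78 2b ee bb
  t2: 78 ee 2b bb
  t3: bb 2b ee 78

RES = [0xbb, 0x2b, 0xee, 0x78]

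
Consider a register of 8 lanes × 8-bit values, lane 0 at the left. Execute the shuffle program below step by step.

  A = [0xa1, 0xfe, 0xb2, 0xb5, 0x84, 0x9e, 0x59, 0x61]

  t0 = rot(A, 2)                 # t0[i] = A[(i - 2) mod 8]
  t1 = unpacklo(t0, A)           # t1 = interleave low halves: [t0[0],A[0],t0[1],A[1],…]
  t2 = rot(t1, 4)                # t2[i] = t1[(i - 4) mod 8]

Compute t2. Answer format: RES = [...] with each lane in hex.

t0 = [0x59, 0x61, 0xa1, 0xfe, 0xb2, 0xb5, 0x84, 0x9e]
t1 = [0x59, 0xa1, 0x61, 0xfe, 0xa1, 0xb2, 0xfe, 0xb5]
t2 = [0xa1, 0xb2, 0xfe, 0xb5, 0x59, 0xa1, 0x61, 0xfe]

RES = [0xa1, 0xb2, 0xfe, 0xb5, 0x59, 0xa1, 0x61, 0xfe]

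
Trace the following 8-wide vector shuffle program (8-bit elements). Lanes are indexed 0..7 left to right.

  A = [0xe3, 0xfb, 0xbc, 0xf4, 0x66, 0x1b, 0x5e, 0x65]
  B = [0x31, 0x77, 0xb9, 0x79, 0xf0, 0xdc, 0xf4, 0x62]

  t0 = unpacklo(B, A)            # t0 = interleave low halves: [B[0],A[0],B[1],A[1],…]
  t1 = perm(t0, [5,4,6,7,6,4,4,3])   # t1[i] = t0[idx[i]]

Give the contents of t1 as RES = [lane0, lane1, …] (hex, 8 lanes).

t0 = [0x31, 0xe3, 0x77, 0xfb, 0xb9, 0xbc, 0x79, 0xf4]
t1 = [0xbc, 0xb9, 0x79, 0xf4, 0x79, 0xb9, 0xb9, 0xfb]

RES = [ 0xbc  0xb9  0x79  0xf4  0x79  0xb9  0xb9  0xfb ]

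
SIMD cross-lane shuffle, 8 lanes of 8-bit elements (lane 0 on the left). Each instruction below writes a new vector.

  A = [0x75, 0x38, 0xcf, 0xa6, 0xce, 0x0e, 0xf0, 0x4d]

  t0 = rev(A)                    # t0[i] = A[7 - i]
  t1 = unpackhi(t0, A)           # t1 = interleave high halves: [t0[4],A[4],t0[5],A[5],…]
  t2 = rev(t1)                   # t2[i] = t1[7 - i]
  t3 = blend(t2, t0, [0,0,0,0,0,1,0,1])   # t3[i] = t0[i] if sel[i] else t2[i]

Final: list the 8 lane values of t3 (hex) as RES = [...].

RES = [ 0x4d  0x75  0xf0  0x38  0x0e  0xcf  0xce  0x75 ]

  t0: 4d f0 0e ce a6 cf 38 75
  t1: a6 ce cf 0e 38 f0 75 4d
  t2: 4d 75 f0 38 0e cf ce a6
  t3: 4d 75 f0 38 0e cf ce 75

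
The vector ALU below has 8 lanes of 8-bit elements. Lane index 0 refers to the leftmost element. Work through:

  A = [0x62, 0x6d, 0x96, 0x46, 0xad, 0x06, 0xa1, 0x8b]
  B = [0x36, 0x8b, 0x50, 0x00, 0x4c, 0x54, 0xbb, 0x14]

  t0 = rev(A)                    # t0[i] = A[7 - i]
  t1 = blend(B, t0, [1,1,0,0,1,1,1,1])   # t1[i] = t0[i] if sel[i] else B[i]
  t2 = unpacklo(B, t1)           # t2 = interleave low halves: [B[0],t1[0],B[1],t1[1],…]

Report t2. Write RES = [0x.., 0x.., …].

RES = [0x36, 0x8b, 0x8b, 0xa1, 0x50, 0x50, 0x00, 0x00]

t0 = [0x8b, 0xa1, 0x06, 0xad, 0x46, 0x96, 0x6d, 0x62]
t1 = [0x8b, 0xa1, 0x50, 0x00, 0x46, 0x96, 0x6d, 0x62]
t2 = [0x36, 0x8b, 0x8b, 0xa1, 0x50, 0x50, 0x00, 0x00]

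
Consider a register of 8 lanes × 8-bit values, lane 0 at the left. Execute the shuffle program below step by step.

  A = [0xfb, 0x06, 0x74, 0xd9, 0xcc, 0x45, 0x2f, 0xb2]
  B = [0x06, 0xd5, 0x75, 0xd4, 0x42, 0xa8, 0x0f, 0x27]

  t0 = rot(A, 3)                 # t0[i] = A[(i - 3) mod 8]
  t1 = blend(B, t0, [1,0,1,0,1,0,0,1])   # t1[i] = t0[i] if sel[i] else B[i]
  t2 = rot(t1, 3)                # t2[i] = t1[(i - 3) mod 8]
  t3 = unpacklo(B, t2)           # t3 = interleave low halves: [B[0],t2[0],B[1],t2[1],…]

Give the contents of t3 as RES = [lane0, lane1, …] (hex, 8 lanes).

RES = [0x06, 0xa8, 0xd5, 0x0f, 0x75, 0xcc, 0xd4, 0x45]

t0 = [0x45, 0x2f, 0xb2, 0xfb, 0x06, 0x74, 0xd9, 0xcc]
t1 = [0x45, 0xd5, 0xb2, 0xd4, 0x06, 0xa8, 0x0f, 0xcc]
t2 = [0xa8, 0x0f, 0xcc, 0x45, 0xd5, 0xb2, 0xd4, 0x06]
t3 = [0x06, 0xa8, 0xd5, 0x0f, 0x75, 0xcc, 0xd4, 0x45]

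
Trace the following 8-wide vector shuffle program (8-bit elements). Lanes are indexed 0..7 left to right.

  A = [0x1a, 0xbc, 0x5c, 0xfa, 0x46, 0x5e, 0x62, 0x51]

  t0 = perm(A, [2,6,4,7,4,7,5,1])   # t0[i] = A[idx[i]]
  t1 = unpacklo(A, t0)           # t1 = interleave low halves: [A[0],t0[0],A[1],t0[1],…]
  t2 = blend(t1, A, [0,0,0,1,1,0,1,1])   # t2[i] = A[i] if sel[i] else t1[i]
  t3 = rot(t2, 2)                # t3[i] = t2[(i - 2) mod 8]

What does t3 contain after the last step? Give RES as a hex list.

RES = [ 0x62  0x51  0x1a  0x5c  0xbc  0xfa  0x46  0x46 ]

→ t0 |5c|62|46|51|46|51|5e|bc|
→ t1 |1a|5c|bc|62|5c|46|fa|51|
→ t2 |1a|5c|bc|fa|46|46|62|51|
→ t3 |62|51|1a|5c|bc|fa|46|46|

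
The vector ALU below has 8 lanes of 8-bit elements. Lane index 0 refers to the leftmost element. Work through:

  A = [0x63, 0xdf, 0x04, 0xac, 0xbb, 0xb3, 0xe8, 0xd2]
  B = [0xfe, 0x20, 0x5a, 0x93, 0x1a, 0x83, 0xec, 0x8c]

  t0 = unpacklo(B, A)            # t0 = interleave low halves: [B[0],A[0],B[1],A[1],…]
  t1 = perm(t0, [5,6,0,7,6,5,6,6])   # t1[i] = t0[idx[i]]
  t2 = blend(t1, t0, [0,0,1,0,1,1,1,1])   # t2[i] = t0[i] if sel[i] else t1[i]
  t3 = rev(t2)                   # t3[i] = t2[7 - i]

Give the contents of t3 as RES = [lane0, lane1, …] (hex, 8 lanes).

RES = [0xac, 0x93, 0x04, 0x5a, 0xac, 0x20, 0x93, 0x04]

  t0: fe 63 20 df 5a 04 93 ac
  t1: 04 93 fe ac 93 04 93 93
  t2: 04 93 20 ac 5a 04 93 ac
  t3: ac 93 04 5a ac 20 93 04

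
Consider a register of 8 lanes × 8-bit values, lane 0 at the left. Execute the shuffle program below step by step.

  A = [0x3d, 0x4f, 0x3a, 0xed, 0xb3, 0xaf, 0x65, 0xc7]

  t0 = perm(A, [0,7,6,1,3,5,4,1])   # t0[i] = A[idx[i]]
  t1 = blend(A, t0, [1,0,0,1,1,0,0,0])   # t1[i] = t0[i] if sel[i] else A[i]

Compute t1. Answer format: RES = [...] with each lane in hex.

t0 = [0x3d, 0xc7, 0x65, 0x4f, 0xed, 0xaf, 0xb3, 0x4f]
t1 = [0x3d, 0x4f, 0x3a, 0x4f, 0xed, 0xaf, 0x65, 0xc7]

RES = [0x3d, 0x4f, 0x3a, 0x4f, 0xed, 0xaf, 0x65, 0xc7]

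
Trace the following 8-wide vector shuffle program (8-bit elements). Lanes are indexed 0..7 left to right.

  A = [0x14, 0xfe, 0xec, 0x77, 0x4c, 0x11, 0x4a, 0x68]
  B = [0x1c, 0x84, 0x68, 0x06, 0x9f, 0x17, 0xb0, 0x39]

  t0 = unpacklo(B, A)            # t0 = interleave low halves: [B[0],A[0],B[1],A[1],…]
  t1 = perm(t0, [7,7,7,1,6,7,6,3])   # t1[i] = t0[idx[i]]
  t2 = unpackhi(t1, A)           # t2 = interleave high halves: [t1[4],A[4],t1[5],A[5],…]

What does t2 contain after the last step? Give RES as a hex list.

  t0: 1c 14 84 fe 68 ec 06 77
  t1: 77 77 77 14 06 77 06 fe
  t2: 06 4c 77 11 06 4a fe 68

RES = [ 0x06  0x4c  0x77  0x11  0x06  0x4a  0xfe  0x68 ]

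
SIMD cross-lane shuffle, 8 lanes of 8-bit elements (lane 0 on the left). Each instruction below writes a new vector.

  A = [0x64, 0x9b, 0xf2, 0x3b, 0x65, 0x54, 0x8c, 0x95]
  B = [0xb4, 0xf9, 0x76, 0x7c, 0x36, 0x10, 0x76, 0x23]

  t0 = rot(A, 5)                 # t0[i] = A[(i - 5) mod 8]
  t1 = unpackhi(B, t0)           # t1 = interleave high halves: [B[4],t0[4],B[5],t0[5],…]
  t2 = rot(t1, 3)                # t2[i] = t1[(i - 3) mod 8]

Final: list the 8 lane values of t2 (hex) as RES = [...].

  t0: 3b 65 54 8c 95 64 9b f2
  t1: 36 95 10 64 76 9b 23 f2
  t2: 9b 23 f2 36 95 10 64 76

RES = [0x9b, 0x23, 0xf2, 0x36, 0x95, 0x10, 0x64, 0x76]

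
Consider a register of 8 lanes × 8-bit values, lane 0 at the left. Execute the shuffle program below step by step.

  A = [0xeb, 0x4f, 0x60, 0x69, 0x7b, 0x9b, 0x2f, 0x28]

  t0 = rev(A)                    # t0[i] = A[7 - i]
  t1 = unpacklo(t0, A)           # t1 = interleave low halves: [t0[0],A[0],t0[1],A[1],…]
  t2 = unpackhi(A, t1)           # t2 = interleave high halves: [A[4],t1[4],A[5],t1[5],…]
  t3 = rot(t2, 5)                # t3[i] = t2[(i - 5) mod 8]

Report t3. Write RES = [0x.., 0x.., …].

  t0: 28 2f 9b 7b 69 60 4f eb
  t1: 28 eb 2f 4f 9b 60 7b 69
  t2: 7b 9b 9b 60 2f 7b 28 69
  t3: 60 2f 7b 28 69 7b 9b 9b

RES = [0x60, 0x2f, 0x7b, 0x28, 0x69, 0x7b, 0x9b, 0x9b]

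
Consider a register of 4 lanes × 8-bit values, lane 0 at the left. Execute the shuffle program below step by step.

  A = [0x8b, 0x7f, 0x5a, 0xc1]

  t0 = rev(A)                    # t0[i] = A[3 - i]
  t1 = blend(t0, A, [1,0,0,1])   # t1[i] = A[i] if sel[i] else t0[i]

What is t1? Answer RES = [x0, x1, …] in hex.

RES = [ 0x8b  0x5a  0x7f  0xc1 ]

t0 = [0xc1, 0x5a, 0x7f, 0x8b]
t1 = [0x8b, 0x5a, 0x7f, 0xc1]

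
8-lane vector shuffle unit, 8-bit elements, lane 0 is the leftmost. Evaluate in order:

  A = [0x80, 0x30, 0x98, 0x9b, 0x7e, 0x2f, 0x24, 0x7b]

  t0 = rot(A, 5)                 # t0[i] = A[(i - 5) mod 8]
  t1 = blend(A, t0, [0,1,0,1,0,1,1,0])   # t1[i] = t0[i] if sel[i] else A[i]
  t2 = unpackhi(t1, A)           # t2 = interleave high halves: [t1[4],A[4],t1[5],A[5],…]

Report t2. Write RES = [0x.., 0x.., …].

  t0: 9b 7e 2f 24 7b 80 30 98
  t1: 80 7e 98 24 7e 80 30 7b
  t2: 7e 7e 80 2f 30 24 7b 7b

RES = [ 0x7e  0x7e  0x80  0x2f  0x30  0x24  0x7b  0x7b ]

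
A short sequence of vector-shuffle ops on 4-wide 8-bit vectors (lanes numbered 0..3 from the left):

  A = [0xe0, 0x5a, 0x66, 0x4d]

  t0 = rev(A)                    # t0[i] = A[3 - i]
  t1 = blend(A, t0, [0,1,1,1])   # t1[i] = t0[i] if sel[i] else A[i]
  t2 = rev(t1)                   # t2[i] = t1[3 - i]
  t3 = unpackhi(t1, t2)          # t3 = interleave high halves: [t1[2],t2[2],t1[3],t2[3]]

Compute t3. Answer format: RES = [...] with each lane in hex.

  t0: 4d 66 5a e0
  t1: e0 66 5a e0
  t2: e0 5a 66 e0
  t3: 5a 66 e0 e0

RES = [ 0x5a  0x66  0xe0  0xe0 ]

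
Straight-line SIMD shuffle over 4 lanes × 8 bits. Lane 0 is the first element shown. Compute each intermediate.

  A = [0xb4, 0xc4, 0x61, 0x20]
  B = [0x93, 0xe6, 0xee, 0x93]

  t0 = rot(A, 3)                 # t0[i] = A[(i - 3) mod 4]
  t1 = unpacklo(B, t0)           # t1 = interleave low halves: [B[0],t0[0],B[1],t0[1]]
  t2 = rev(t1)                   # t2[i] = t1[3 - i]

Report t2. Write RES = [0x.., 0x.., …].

t0 = [0xc4, 0x61, 0x20, 0xb4]
t1 = [0x93, 0xc4, 0xe6, 0x61]
t2 = [0x61, 0xe6, 0xc4, 0x93]

RES = [ 0x61  0xe6  0xc4  0x93 ]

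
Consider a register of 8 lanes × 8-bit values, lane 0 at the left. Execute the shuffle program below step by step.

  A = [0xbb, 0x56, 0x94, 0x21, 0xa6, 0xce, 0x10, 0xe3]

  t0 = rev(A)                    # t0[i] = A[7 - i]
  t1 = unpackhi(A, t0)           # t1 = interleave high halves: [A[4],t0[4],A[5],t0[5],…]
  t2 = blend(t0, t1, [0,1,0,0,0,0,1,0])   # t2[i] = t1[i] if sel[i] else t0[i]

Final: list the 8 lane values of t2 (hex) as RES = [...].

RES = [0xe3, 0x21, 0xce, 0xa6, 0x21, 0x94, 0xe3, 0xbb]

t0 = [0xe3, 0x10, 0xce, 0xa6, 0x21, 0x94, 0x56, 0xbb]
t1 = [0xa6, 0x21, 0xce, 0x94, 0x10, 0x56, 0xe3, 0xbb]
t2 = [0xe3, 0x21, 0xce, 0xa6, 0x21, 0x94, 0xe3, 0xbb]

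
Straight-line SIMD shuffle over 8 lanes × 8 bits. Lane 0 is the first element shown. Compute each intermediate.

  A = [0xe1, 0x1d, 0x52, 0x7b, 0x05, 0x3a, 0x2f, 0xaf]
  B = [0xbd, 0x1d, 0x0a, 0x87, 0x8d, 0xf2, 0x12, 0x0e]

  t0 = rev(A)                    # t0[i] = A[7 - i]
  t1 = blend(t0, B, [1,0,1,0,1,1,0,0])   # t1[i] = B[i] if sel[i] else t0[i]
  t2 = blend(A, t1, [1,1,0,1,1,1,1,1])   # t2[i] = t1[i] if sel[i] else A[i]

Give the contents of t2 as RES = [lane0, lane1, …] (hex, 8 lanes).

RES = [0xbd, 0x2f, 0x52, 0x05, 0x8d, 0xf2, 0x1d, 0xe1]

→ t0 |af|2f|3a|05|7b|52|1d|e1|
→ t1 |bd|2f|0a|05|8d|f2|1d|e1|
→ t2 |bd|2f|52|05|8d|f2|1d|e1|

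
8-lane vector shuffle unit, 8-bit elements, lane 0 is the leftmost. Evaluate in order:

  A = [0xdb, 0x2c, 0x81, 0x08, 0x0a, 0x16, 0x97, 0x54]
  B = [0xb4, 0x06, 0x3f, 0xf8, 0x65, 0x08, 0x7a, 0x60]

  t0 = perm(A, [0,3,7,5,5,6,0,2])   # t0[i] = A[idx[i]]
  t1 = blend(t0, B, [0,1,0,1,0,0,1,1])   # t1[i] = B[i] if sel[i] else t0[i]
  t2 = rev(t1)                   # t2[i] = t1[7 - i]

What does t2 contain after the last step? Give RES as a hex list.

RES = [ 0x60  0x7a  0x97  0x16  0xf8  0x54  0x06  0xdb ]

→ t0 |db|08|54|16|16|97|db|81|
→ t1 |db|06|54|f8|16|97|7a|60|
→ t2 |60|7a|97|16|f8|54|06|db|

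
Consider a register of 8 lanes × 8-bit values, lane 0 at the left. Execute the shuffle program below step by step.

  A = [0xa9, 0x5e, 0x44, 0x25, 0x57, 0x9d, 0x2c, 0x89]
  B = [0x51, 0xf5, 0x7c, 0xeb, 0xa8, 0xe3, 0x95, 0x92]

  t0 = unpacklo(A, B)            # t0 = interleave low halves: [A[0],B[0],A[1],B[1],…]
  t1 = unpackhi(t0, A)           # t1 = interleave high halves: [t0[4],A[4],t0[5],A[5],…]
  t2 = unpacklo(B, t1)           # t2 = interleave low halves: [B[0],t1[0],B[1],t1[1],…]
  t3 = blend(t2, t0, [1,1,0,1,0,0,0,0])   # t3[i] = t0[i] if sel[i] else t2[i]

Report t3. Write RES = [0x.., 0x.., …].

t0 = [0xa9, 0x51, 0x5e, 0xf5, 0x44, 0x7c, 0x25, 0xeb]
t1 = [0x44, 0x57, 0x7c, 0x9d, 0x25, 0x2c, 0xeb, 0x89]
t2 = [0x51, 0x44, 0xf5, 0x57, 0x7c, 0x7c, 0xeb, 0x9d]
t3 = [0xa9, 0x51, 0xf5, 0xf5, 0x7c, 0x7c, 0xeb, 0x9d]

RES = [ 0xa9  0x51  0xf5  0xf5  0x7c  0x7c  0xeb  0x9d ]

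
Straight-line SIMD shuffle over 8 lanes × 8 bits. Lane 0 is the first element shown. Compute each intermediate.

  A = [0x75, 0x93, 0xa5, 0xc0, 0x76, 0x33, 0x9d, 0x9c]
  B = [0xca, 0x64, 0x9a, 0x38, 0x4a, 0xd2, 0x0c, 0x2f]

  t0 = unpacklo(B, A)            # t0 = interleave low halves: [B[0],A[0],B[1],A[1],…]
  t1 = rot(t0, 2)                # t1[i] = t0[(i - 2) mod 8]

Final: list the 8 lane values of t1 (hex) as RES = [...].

  t0: ca 75 64 93 9a a5 38 c0
  t1: 38 c0 ca 75 64 93 9a a5

RES = [ 0x38  0xc0  0xca  0x75  0x64  0x93  0x9a  0xa5 ]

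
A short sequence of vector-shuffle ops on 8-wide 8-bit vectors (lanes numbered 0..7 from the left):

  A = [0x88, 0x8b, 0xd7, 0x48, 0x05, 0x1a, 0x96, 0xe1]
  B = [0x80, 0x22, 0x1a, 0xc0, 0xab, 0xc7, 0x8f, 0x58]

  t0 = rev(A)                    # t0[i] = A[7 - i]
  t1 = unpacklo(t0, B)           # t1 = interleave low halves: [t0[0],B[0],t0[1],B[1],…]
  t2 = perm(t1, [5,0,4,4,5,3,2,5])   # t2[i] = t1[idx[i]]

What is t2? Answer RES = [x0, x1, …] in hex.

  t0: e1 96 1a 05 48 d7 8b 88
  t1: e1 80 96 22 1a 1a 05 c0
  t2: 1a e1 1a 1a 1a 22 96 1a

RES = [ 0x1a  0xe1  0x1a  0x1a  0x1a  0x22  0x96  0x1a ]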